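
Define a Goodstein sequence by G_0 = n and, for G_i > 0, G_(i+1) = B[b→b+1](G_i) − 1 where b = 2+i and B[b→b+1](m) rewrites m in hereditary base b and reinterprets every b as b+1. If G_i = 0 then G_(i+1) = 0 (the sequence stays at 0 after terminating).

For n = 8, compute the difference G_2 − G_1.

step 0: 8 = 2^(2 + 1); sub 3 for 2: 3^(3 + 1); = 81; G_1 = 81−1 = 80
step 1: 80 = 2·3^3 + 2·3^2 + 2·3 + 2; sub 4 for 3: 2·4^4 + 2·4^2 + 2·4 + 2; = 554; G_2 = 554−1 = 553

473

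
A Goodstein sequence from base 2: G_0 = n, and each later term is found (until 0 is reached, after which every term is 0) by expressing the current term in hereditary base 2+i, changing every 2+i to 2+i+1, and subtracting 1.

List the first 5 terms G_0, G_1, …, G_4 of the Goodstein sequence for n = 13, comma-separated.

13, 108, 1279, 16092, 280711

13 —HB2→ 2^(2 + 1) + 2^2 + 1 —bump→ 3^(3 + 1) + 3^3 + 1 = 109 —(−1)→ 108
108 —HB3→ 3^(3 + 1) + 3^3 —bump→ 4^(4 + 1) + 4^4 = 1280 —(−1)→ 1279
1279 —HB4→ 4^(4 + 1) + 3·4^3 + 3·4^2 + 3·4 + 3 —bump→ 5^(5 + 1) + 3·5^3 + 3·5^2 + 3·5 + 3 = 16093 —(−1)→ 16092
16092 —HB5→ 5^(5 + 1) + 3·5^3 + 3·5^2 + 3·5 + 2 —bump→ 6^(6 + 1) + 3·6^3 + 3·6^2 + 3·6 + 2 = 280712 —(−1)→ 280711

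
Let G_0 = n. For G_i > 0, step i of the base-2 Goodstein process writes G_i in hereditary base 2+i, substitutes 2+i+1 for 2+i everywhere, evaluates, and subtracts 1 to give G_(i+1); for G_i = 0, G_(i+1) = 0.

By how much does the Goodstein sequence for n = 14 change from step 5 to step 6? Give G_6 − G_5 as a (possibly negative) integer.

14 —HB2→ 2^(2 + 1) + 2^2 + 2 —bump→ 3^(3 + 1) + 3^3 + 3 = 111 —(−1)→ 110
110 —HB3→ 3^(3 + 1) + 3^3 + 2 —bump→ 4^(4 + 1) + 4^4 + 2 = 1282 —(−1)→ 1281
1281 —HB4→ 4^(4 + 1) + 4^4 + 1 —bump→ 5^(5 + 1) + 5^5 + 1 = 18751 —(−1)→ 18750
18750 —HB5→ 5^(5 + 1) + 5^5 —bump→ 6^(6 + 1) + 6^6 = 326592 —(−1)→ 326591
326591 —HB6→ 6^(6 + 1) + 5·6^5 + 5·6^4 + 5·6^3 + 5·6^2 + 5·6 + 5 —bump→ 7^(7 + 1) + 5·7^5 + 5·7^4 + 5·7^3 + 5·7^2 + 5·7 + 5 = 5862841 —(−1)→ 5862840
5862840 —HB7→ 7^(7 + 1) + 5·7^5 + 5·7^4 + 5·7^3 + 5·7^2 + 5·7 + 4 —bump→ 8^(8 + 1) + 5·8^5 + 5·8^4 + 5·8^3 + 5·8^2 + 5·8 + 4 = 134404972 —(−1)→ 134404971

128542131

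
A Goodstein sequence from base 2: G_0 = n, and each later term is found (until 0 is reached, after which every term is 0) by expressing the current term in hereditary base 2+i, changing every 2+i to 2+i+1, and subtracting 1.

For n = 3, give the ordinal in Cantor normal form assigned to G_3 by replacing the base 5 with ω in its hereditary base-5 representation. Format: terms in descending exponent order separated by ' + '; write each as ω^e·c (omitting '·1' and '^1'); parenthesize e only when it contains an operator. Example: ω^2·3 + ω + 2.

2

[0] 3 ≡ 2 + 1 (base 2). Lift 3: 4. −1: 3.
[1] 3 ≡ 3 (base 3). Lift 4: 4. −1: 3.
[2] 3 ≡ 3 (base 4). Lift 5: 3. −1: 2.
[3] 2 ≡ 2 (base 5). Lift 6: 2. −1: 1.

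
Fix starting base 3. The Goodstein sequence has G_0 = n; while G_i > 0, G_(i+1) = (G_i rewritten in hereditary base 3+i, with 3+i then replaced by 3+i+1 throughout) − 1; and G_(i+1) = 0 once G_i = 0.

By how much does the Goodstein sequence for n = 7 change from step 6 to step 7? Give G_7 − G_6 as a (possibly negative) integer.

0

i=0: 7 = 2·3 + 1 (b=3); 3→4: 2·4 + 1 = 9; 9−1 = 8
i=1: 8 = 2·4 (b=4); 4→5: 2·5 = 10; 10−1 = 9
i=2: 9 = 5 + 4 (b=5); 5→6: 6 + 4 = 10; 10−1 = 9
i=3: 9 = 6 + 3 (b=6); 6→7: 7 + 3 = 10; 10−1 = 9
i=4: 9 = 7 + 2 (b=7); 7→8: 8 + 2 = 10; 10−1 = 9
i=5: 9 = 8 + 1 (b=8); 8→9: 9 + 1 = 10; 10−1 = 9
i=6: 9 = 9 (b=9); 9→10: 10 = 10; 10−1 = 9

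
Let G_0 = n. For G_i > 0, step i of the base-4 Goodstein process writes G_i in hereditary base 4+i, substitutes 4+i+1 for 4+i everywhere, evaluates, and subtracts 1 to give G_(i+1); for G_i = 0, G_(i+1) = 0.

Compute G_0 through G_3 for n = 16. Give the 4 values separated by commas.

G_0 = 16. HB_4(16) = 4^2. Bump = 25. G_1 = 24.
G_1 = 24. HB_5(24) = 4·5 + 4. Bump = 28. G_2 = 27.
G_2 = 27. HB_6(27) = 4·6 + 3. Bump = 31. G_3 = 30.

16, 24, 27, 30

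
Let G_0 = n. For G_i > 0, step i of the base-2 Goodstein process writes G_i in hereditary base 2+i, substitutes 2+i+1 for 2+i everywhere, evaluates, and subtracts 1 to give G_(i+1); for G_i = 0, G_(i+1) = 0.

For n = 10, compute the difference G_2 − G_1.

G_0 = 10. HB_2(10) = 2^(2 + 1) + 2. Bump = 84. G_1 = 83.
G_1 = 83. HB_3(83) = 3^(3 + 1) + 2. Bump = 1026. G_2 = 1025.

942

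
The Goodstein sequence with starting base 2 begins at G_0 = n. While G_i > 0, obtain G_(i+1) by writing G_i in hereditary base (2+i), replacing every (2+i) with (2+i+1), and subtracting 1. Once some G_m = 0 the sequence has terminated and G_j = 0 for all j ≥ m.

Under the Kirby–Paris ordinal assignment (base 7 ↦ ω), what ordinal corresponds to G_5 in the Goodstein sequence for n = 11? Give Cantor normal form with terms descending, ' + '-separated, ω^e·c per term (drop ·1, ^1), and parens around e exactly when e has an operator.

ω^(ω + 1)

11 —HB2→ 2^(2 + 1) + 2 + 1 —bump→ 3^(3 + 1) + 3 + 1 = 85 —(−1)→ 84
84 —HB3→ 3^(3 + 1) + 3 —bump→ 4^(4 + 1) + 4 = 1028 —(−1)→ 1027
1027 —HB4→ 4^(4 + 1) + 3 —bump→ 5^(5 + 1) + 3 = 15628 —(−1)→ 15627
15627 —HB5→ 5^(5 + 1) + 2 —bump→ 6^(6 + 1) + 2 = 279938 —(−1)→ 279937
279937 —HB6→ 6^(6 + 1) + 1 —bump→ 7^(7 + 1) + 1 = 5764802 —(−1)→ 5764801
5764801 —HB7→ 7^(7 + 1) —bump→ 8^(8 + 1) = 134217728 —(−1)→ 134217727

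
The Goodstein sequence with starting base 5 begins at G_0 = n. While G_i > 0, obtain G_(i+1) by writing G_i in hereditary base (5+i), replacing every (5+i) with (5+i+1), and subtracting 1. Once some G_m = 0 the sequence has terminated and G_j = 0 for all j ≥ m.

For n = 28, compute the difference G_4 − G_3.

(0) 28|_5 = 5^2 + 3 ↦ 6^2 + 3|_6 = 39 ⇒ 38
(1) 38|_6 = 6^2 + 2 ↦ 7^2 + 2|_7 = 51 ⇒ 50
(2) 50|_7 = 7^2 + 1 ↦ 8^2 + 1|_8 = 65 ⇒ 64
(3) 64|_8 = 8^2 ↦ 9^2|_9 = 81 ⇒ 80

16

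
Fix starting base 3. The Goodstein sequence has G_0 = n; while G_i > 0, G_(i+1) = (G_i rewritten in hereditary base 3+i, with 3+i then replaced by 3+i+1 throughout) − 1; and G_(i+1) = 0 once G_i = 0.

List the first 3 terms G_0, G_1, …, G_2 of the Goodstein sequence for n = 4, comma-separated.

4, 4, 4

base 3: 4 = 3 + 1; at 4: 4 + 1 = 5; next = 4
base 4: 4 = 4; at 5: 5 = 5; next = 4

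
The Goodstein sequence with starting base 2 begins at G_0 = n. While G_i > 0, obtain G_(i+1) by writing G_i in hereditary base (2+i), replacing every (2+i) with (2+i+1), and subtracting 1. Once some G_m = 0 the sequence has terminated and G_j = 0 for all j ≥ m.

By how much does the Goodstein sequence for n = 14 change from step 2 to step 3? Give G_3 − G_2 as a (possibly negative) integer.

G_0=14  [base 2] 2^(2 + 1) + 2^2 + 2  →[2↦3]→  3^(3 + 1) + 3^3 + 3 = 111  −1 ⇒ G_1=110
G_1=110  [base 3] 3^(3 + 1) + 3^3 + 2  →[3↦4]→  4^(4 + 1) + 4^4 + 2 = 1282  −1 ⇒ G_2=1281
G_2=1281  [base 4] 4^(4 + 1) + 4^4 + 1  →[4↦5]→  5^(5 + 1) + 5^5 + 1 = 18751  −1 ⇒ G_3=18750

17469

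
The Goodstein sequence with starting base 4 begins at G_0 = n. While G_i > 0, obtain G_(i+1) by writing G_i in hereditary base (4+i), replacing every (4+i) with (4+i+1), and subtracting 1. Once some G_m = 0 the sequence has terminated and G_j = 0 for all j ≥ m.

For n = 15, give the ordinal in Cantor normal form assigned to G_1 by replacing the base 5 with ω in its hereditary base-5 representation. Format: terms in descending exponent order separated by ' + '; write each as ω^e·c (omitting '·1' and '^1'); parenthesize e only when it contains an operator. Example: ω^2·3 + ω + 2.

15 —HB4→ 3·4 + 3 —bump→ 3·5 + 3 = 18 —(−1)→ 17
17 —HB5→ 3·5 + 2 —bump→ 3·6 + 2 = 20 —(−1)→ 19

ω·3 + 2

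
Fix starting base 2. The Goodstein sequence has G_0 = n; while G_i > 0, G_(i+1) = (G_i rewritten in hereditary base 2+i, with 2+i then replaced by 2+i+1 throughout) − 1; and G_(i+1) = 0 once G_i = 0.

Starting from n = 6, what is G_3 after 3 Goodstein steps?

3125

6 —HB2→ 2^2 + 2 —bump→ 3^3 + 3 = 30 —(−1)→ 29
29 —HB3→ 3^3 + 2 —bump→ 4^4 + 2 = 258 —(−1)→ 257
257 —HB4→ 4^4 + 1 —bump→ 5^5 + 1 = 3126 —(−1)→ 3125
3125 —HB5→ 5^5 —bump→ 6^6 = 46656 —(−1)→ 46655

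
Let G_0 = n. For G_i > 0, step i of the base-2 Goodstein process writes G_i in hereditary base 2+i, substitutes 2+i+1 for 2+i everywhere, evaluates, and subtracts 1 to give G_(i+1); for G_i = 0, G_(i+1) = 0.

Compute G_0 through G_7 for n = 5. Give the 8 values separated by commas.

step 0: 5 = 2^2 + 1; sub 3 for 2: 3^3 + 1; = 28; G_1 = 28−1 = 27
step 1: 27 = 3^3; sub 4 for 3: 4^4; = 256; G_2 = 256−1 = 255
step 2: 255 = 3·4^3 + 3·4^2 + 3·4 + 3; sub 5 for 4: 3·5^3 + 3·5^2 + 3·5 + 3; = 468; G_3 = 468−1 = 467
step 3: 467 = 3·5^3 + 3·5^2 + 3·5 + 2; sub 6 for 5: 3·6^3 + 3·6^2 + 3·6 + 2; = 776; G_4 = 776−1 = 775
step 4: 775 = 3·6^3 + 3·6^2 + 3·6 + 1; sub 7 for 6: 3·7^3 + 3·7^2 + 3·7 + 1; = 1198; G_5 = 1198−1 = 1197
step 5: 1197 = 3·7^3 + 3·7^2 + 3·7; sub 8 for 7: 3·8^3 + 3·8^2 + 3·8; = 1752; G_6 = 1752−1 = 1751
step 6: 1751 = 3·8^3 + 3·8^2 + 2·8 + 7; sub 9 for 8: 3·9^3 + 3·9^2 + 2·9 + 7; = 2455; G_7 = 2455−1 = 2454

5, 27, 255, 467, 775, 1197, 1751, 2454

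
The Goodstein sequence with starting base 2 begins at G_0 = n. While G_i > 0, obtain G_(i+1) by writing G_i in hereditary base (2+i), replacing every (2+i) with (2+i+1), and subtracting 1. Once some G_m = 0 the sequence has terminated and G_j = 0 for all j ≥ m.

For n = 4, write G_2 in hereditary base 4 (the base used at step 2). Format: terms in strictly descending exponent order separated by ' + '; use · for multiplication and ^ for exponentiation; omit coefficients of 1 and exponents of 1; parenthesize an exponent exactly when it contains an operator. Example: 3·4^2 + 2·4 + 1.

2·4^2 + 2·4 + 1

[0] 4 ≡ 2^2 (base 2). Lift 3: 27. −1: 26.
[1] 26 ≡ 2·3^2 + 2·3 + 2 (base 3). Lift 4: 42. −1: 41.
[2] 41 ≡ 2·4^2 + 2·4 + 1 (base 4). Lift 5: 61. −1: 60.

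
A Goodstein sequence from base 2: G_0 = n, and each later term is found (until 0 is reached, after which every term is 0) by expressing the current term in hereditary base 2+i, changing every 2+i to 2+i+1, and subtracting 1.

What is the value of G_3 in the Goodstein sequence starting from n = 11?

15627

(0) 11|_2 = 2^(2 + 1) + 2 + 1 ↦ 3^(3 + 1) + 3 + 1|_3 = 85 ⇒ 84
(1) 84|_3 = 3^(3 + 1) + 3 ↦ 4^(4 + 1) + 4|_4 = 1028 ⇒ 1027
(2) 1027|_4 = 4^(4 + 1) + 3 ↦ 5^(5 + 1) + 3|_5 = 15628 ⇒ 15627
(3) 15627|_5 = 5^(5 + 1) + 2 ↦ 6^(6 + 1) + 2|_6 = 279938 ⇒ 279937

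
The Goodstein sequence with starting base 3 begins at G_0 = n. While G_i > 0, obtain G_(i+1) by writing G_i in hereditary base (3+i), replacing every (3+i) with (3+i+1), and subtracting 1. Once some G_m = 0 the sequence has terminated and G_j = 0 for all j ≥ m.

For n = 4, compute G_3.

3

i=0: 4 = 3 + 1 (b=3); 3→4: 4 + 1 = 5; 5−1 = 4
i=1: 4 = 4 (b=4); 4→5: 5 = 5; 5−1 = 4
i=2: 4 = 4 (b=5); 5→6: 4 = 4; 4−1 = 3
i=3: 3 = 3 (b=6); 6→7: 3 = 3; 3−1 = 2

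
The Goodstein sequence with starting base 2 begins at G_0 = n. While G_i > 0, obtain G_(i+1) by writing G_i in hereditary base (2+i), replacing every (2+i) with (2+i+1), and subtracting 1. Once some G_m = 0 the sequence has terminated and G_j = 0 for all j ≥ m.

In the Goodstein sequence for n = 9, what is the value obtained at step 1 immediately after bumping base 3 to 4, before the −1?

1024

i=0: 9 = 2^(2 + 1) + 1 (b=2); 2→3: 3^(3 + 1) + 1 = 82; 82−1 = 81
i=1: 81 = 3^(3 + 1) (b=3); 3→4: 4^(4 + 1) = 1024; 1024−1 = 1023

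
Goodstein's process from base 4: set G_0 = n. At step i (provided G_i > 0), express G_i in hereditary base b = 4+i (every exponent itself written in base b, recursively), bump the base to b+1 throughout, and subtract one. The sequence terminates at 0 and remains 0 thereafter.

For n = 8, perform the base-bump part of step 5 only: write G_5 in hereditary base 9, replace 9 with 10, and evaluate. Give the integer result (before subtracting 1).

8 —HB4→ 2·4 —bump→ 2·5 = 10 —(−1)→ 9
9 —HB5→ 5 + 4 —bump→ 6 + 4 = 10 —(−1)→ 9
9 —HB6→ 6 + 3 —bump→ 7 + 3 = 10 —(−1)→ 9
9 —HB7→ 7 + 2 —bump→ 8 + 2 = 10 —(−1)→ 9
9 —HB8→ 8 + 1 —bump→ 9 + 1 = 10 —(−1)→ 9
9 —HB9→ 9 —bump→ 10 = 10 —(−1)→ 9

10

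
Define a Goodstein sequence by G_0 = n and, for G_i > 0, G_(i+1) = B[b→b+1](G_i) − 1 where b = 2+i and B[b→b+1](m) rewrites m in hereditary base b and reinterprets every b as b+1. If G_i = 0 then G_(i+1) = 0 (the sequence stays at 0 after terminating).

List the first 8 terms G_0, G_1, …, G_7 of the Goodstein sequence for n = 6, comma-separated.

6, 29, 257, 3125, 46655, 98039, 187243, 332147

6 —HB2→ 2^2 + 2 —bump→ 3^3 + 3 = 30 —(−1)→ 29
29 —HB3→ 3^3 + 2 —bump→ 4^4 + 2 = 258 —(−1)→ 257
257 —HB4→ 4^4 + 1 —bump→ 5^5 + 1 = 3126 —(−1)→ 3125
3125 —HB5→ 5^5 —bump→ 6^6 = 46656 —(−1)→ 46655
46655 —HB6→ 5·6^5 + 5·6^4 + 5·6^3 + 5·6^2 + 5·6 + 5 —bump→ 5·7^5 + 5·7^4 + 5·7^3 + 5·7^2 + 5·7 + 5 = 98040 —(−1)→ 98039
98039 —HB7→ 5·7^5 + 5·7^4 + 5·7^3 + 5·7^2 + 5·7 + 4 —bump→ 5·8^5 + 5·8^4 + 5·8^3 + 5·8^2 + 5·8 + 4 = 187244 —(−1)→ 187243
187243 —HB8→ 5·8^5 + 5·8^4 + 5·8^3 + 5·8^2 + 5·8 + 3 —bump→ 5·9^5 + 5·9^4 + 5·9^3 + 5·9^2 + 5·9 + 3 = 332148 —(−1)→ 332147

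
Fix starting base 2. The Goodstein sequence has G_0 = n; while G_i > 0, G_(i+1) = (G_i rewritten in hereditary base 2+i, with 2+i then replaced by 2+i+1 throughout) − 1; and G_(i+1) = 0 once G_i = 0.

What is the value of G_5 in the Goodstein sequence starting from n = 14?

5862840

(0) 14|_2 = 2^(2 + 1) + 2^2 + 2 ↦ 3^(3 + 1) + 3^3 + 3|_3 = 111 ⇒ 110
(1) 110|_3 = 3^(3 + 1) + 3^3 + 2 ↦ 4^(4 + 1) + 4^4 + 2|_4 = 1282 ⇒ 1281
(2) 1281|_4 = 4^(4 + 1) + 4^4 + 1 ↦ 5^(5 + 1) + 5^5 + 1|_5 = 18751 ⇒ 18750
(3) 18750|_5 = 5^(5 + 1) + 5^5 ↦ 6^(6 + 1) + 6^6|_6 = 326592 ⇒ 326591
(4) 326591|_6 = 6^(6 + 1) + 5·6^5 + 5·6^4 + 5·6^3 + 5·6^2 + 5·6 + 5 ↦ 7^(7 + 1) + 5·7^5 + 5·7^4 + 5·7^3 + 5·7^2 + 5·7 + 5|_7 = 5862841 ⇒ 5862840
(5) 5862840|_7 = 7^(7 + 1) + 5·7^5 + 5·7^4 + 5·7^3 + 5·7^2 + 5·7 + 4 ↦ 8^(8 + 1) + 5·8^5 + 5·8^4 + 5·8^3 + 5·8^2 + 5·8 + 4|_8 = 134404972 ⇒ 134404971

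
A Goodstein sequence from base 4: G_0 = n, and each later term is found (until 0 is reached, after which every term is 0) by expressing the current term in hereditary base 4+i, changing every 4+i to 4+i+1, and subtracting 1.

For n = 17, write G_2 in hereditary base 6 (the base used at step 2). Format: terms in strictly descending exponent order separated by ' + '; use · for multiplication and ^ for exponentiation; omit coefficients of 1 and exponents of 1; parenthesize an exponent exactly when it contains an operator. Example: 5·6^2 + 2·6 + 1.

[0] 17 ≡ 4^2 + 1 (base 4). Lift 5: 26. −1: 25.
[1] 25 ≡ 5^2 (base 5). Lift 6: 36. −1: 35.
[2] 35 ≡ 5·6 + 5 (base 6). Lift 7: 40. −1: 39.

5·6 + 5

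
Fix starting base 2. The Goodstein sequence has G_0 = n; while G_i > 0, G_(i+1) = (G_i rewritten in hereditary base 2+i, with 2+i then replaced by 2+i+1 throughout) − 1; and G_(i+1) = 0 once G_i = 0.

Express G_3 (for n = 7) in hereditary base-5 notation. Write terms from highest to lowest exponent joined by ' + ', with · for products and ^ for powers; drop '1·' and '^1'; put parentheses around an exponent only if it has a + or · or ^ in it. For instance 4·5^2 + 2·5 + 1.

base 2: 7 = 2^2 + 2 + 1; at 3: 3^3 + 3 + 1 = 31; next = 30
base 3: 30 = 3^3 + 3; at 4: 4^4 + 4 = 260; next = 259
base 4: 259 = 4^4 + 3; at 5: 5^5 + 3 = 3128; next = 3127

5^5 + 2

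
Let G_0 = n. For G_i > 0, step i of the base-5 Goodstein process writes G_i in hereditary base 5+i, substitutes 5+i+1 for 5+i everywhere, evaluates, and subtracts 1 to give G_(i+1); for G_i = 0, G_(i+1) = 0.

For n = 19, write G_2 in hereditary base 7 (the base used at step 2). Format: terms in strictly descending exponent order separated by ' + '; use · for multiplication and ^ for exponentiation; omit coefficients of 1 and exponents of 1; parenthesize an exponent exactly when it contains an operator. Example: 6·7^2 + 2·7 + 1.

3·7 + 2

G_0 = 19. HB_5(19) = 3·5 + 4. Bump = 22. G_1 = 21.
G_1 = 21. HB_6(21) = 3·6 + 3. Bump = 24. G_2 = 23.
G_2 = 23. HB_7(23) = 3·7 + 2. Bump = 26. G_3 = 25.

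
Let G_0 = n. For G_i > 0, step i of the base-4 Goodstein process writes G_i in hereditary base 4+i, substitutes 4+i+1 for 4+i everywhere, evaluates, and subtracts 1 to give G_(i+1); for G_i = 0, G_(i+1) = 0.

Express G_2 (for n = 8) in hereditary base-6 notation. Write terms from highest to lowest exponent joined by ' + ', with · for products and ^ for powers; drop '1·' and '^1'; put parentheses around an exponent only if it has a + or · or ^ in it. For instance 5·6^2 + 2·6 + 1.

step 0: 8 = 2·4; sub 5 for 4: 2·5; = 10; G_1 = 10−1 = 9
step 1: 9 = 5 + 4; sub 6 for 5: 6 + 4; = 10; G_2 = 10−1 = 9
step 2: 9 = 6 + 3; sub 7 for 6: 7 + 3; = 10; G_3 = 10−1 = 9

6 + 3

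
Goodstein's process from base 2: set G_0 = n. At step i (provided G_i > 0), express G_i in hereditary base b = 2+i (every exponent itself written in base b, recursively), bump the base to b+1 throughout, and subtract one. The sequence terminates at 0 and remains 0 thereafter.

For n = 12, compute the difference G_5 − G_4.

base 2: 12 = 2^(2 + 1) + 2^2; at 3: 3^(3 + 1) + 3^3 = 108; next = 107
base 3: 107 = 3^(3 + 1) + 2·3^2 + 2·3 + 2; at 4: 4^(4 + 1) + 2·4^2 + 2·4 + 2 = 1066; next = 1065
base 4: 1065 = 4^(4 + 1) + 2·4^2 + 2·4 + 1; at 5: 5^(5 + 1) + 2·5^2 + 2·5 + 1 = 15686; next = 15685
base 5: 15685 = 5^(5 + 1) + 2·5^2 + 2·5; at 6: 6^(6 + 1) + 2·6^2 + 2·6 = 280020; next = 280019
base 6: 280019 = 6^(6 + 1) + 2·6^2 + 6 + 5; at 7: 7^(7 + 1) + 2·7^2 + 7 + 5 = 5764911; next = 5764910

5484891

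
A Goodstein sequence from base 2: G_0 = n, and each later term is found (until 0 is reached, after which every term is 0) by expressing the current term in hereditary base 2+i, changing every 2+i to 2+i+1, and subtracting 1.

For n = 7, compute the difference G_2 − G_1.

229

(0) 7|_2 = 2^2 + 2 + 1 ↦ 3^3 + 3 + 1|_3 = 31 ⇒ 30
(1) 30|_3 = 3^3 + 3 ↦ 4^4 + 4|_4 = 260 ⇒ 259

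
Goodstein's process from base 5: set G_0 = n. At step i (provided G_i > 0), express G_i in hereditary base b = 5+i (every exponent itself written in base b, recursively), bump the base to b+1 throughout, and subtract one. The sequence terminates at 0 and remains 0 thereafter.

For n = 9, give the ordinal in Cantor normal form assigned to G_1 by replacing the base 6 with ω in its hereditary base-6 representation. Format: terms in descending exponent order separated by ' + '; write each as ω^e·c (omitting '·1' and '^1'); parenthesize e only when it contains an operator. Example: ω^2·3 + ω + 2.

ω + 3

(0) 9|_5 = 5 + 4 ↦ 6 + 4|_6 = 10 ⇒ 9
(1) 9|_6 = 6 + 3 ↦ 7 + 3|_7 = 10 ⇒ 9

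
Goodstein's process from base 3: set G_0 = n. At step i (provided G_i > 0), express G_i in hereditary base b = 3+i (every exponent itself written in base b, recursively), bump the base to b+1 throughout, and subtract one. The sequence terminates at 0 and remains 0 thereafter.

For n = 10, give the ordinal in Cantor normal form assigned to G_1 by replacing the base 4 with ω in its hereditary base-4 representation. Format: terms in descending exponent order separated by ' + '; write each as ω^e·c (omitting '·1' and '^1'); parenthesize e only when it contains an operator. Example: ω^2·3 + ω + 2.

[0] 10 ≡ 3^2 + 1 (base 3). Lift 4: 17. −1: 16.
[1] 16 ≡ 4^2 (base 4). Lift 5: 25. −1: 24.

ω^2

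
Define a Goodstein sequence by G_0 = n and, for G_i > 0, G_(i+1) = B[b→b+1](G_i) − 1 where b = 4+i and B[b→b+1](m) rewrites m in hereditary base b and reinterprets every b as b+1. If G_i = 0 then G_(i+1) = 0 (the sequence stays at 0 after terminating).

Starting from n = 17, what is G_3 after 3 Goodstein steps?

i=0: 17 = 4^2 + 1 (b=4); 4→5: 5^2 + 1 = 26; 26−1 = 25
i=1: 25 = 5^2 (b=5); 5→6: 6^2 = 36; 36−1 = 35
i=2: 35 = 5·6 + 5 (b=6); 6→7: 5·7 + 5 = 40; 40−1 = 39
i=3: 39 = 5·7 + 4 (b=7); 7→8: 5·8 + 4 = 44; 44−1 = 43

39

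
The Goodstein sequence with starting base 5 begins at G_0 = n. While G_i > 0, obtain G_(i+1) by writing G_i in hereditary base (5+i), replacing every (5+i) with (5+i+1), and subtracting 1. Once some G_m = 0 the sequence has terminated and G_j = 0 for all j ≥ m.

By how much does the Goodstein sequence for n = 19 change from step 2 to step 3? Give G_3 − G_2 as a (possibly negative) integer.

2

i=0: 19 = 3·5 + 4 (b=5); 5→6: 3·6 + 4 = 22; 22−1 = 21
i=1: 21 = 3·6 + 3 (b=6); 6→7: 3·7 + 3 = 24; 24−1 = 23
i=2: 23 = 3·7 + 2 (b=7); 7→8: 3·8 + 2 = 26; 26−1 = 25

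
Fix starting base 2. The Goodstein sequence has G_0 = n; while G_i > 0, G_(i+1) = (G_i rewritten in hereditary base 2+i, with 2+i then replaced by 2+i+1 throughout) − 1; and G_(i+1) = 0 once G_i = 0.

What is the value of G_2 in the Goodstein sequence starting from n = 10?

1025

(0) 10|_2 = 2^(2 + 1) + 2 ↦ 3^(3 + 1) + 3|_3 = 84 ⇒ 83
(1) 83|_3 = 3^(3 + 1) + 2 ↦ 4^(4 + 1) + 2|_4 = 1026 ⇒ 1025
(2) 1025|_4 = 4^(4 + 1) + 1 ↦ 5^(5 + 1) + 1|_5 = 15626 ⇒ 15625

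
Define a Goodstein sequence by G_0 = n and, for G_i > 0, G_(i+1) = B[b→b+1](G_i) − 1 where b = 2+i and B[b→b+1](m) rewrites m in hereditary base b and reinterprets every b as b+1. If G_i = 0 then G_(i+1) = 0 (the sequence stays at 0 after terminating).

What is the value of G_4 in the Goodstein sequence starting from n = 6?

i=0: 6 = 2^2 + 2 (b=2); 2→3: 3^3 + 3 = 30; 30−1 = 29
i=1: 29 = 3^3 + 2 (b=3); 3→4: 4^4 + 2 = 258; 258−1 = 257
i=2: 257 = 4^4 + 1 (b=4); 4→5: 5^5 + 1 = 3126; 3126−1 = 3125
i=3: 3125 = 5^5 (b=5); 5→6: 6^6 = 46656; 46656−1 = 46655

46655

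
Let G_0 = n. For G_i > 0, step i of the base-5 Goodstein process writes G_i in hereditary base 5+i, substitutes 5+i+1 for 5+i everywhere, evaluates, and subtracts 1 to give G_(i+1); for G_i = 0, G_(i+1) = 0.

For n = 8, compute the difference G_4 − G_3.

0

step 0: 8 = 5 + 3; sub 6 for 5: 6 + 3; = 9; G_1 = 9−1 = 8
step 1: 8 = 6 + 2; sub 7 for 6: 7 + 2; = 9; G_2 = 9−1 = 8
step 2: 8 = 7 + 1; sub 8 for 7: 8 + 1; = 9; G_3 = 9−1 = 8
step 3: 8 = 8; sub 9 for 8: 9; = 9; G_4 = 9−1 = 8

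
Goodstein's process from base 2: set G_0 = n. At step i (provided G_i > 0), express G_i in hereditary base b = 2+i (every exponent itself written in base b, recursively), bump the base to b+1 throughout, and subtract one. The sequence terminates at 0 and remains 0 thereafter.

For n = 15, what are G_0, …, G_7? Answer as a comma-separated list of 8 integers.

[0] 15 ≡ 2^(2 + 1) + 2^2 + 2 + 1 (base 2). Lift 3: 112. −1: 111.
[1] 111 ≡ 3^(3 + 1) + 3^3 + 3 (base 3). Lift 4: 1284. −1: 1283.
[2] 1283 ≡ 4^(4 + 1) + 4^4 + 3 (base 4). Lift 5: 18753. −1: 18752.
[3] 18752 ≡ 5^(5 + 1) + 5^5 + 2 (base 5). Lift 6: 326594. −1: 326593.
[4] 326593 ≡ 6^(6 + 1) + 6^6 + 1 (base 6). Lift 7: 6588345. −1: 6588344.
[5] 6588344 ≡ 7^(7 + 1) + 7^7 (base 7). Lift 8: 150994944. −1: 150994943.
[6] 150994943 ≡ 8^(8 + 1) + 7·8^7 + 7·8^6 + 7·8^5 + 7·8^4 + 7·8^3 + 7·8^2 + 7·8 + 7 (base 8). Lift 9: 3524450281. −1: 3524450280.

15, 111, 1283, 18752, 326593, 6588344, 150994943, 3524450280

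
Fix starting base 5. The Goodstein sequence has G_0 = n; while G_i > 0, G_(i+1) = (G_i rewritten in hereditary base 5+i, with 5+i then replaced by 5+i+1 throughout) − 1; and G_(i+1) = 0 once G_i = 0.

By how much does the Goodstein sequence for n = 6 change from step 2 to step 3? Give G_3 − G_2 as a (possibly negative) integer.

step 0: 6 = 5 + 1; sub 6 for 5: 6 + 1; = 7; G_1 = 7−1 = 6
step 1: 6 = 6; sub 7 for 6: 7; = 7; G_2 = 7−1 = 6
step 2: 6 = 6; sub 8 for 7: 6; = 6; G_3 = 6−1 = 5

-1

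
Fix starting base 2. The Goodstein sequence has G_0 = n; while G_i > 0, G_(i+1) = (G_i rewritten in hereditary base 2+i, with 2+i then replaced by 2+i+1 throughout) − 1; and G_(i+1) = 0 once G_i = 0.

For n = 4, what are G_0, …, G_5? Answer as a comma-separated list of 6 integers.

4, 26, 41, 60, 83, 109

(0) 4|_2 = 2^2 ↦ 3^3|_3 = 27 ⇒ 26
(1) 26|_3 = 2·3^2 + 2·3 + 2 ↦ 2·4^2 + 2·4 + 2|_4 = 42 ⇒ 41
(2) 41|_4 = 2·4^2 + 2·4 + 1 ↦ 2·5^2 + 2·5 + 1|_5 = 61 ⇒ 60
(3) 60|_5 = 2·5^2 + 2·5 ↦ 2·6^2 + 2·6|_6 = 84 ⇒ 83
(4) 83|_6 = 2·6^2 + 6 + 5 ↦ 2·7^2 + 7 + 5|_7 = 110 ⇒ 109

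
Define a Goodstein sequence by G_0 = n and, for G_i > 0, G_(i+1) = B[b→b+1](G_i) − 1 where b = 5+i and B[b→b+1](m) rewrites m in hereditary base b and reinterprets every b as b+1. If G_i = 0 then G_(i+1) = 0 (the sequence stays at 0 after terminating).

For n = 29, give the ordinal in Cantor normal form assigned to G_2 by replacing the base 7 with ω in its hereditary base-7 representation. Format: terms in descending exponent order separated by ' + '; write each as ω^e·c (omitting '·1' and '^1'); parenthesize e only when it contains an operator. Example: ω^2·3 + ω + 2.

ω^2 + 2

[0] 29 ≡ 5^2 + 4 (base 5). Lift 6: 40. −1: 39.
[1] 39 ≡ 6^2 + 3 (base 6). Lift 7: 52. −1: 51.
[2] 51 ≡ 7^2 + 2 (base 7). Lift 8: 66. −1: 65.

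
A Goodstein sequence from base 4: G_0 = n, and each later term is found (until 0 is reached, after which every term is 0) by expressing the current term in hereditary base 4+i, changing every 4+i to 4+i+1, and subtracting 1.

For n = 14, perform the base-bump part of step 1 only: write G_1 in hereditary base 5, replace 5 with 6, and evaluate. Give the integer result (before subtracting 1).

19

[0] 14 ≡ 3·4 + 2 (base 4). Lift 5: 17. −1: 16.
[1] 16 ≡ 3·5 + 1 (base 5). Lift 6: 19. −1: 18.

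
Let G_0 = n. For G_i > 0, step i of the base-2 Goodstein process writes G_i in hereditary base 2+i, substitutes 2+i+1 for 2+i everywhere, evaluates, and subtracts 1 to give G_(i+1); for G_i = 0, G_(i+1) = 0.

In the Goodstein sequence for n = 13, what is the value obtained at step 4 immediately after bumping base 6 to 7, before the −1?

5765999

G_0=13  [base 2] 2^(2 + 1) + 2^2 + 1  →[2↦3]→  3^(3 + 1) + 3^3 + 1 = 109  −1 ⇒ G_1=108
G_1=108  [base 3] 3^(3 + 1) + 3^3  →[3↦4]→  4^(4 + 1) + 4^4 = 1280  −1 ⇒ G_2=1279
G_2=1279  [base 4] 4^(4 + 1) + 3·4^3 + 3·4^2 + 3·4 + 3  →[4↦5]→  5^(5 + 1) + 3·5^3 + 3·5^2 + 3·5 + 3 = 16093  −1 ⇒ G_3=16092
G_3=16092  [base 5] 5^(5 + 1) + 3·5^3 + 3·5^2 + 3·5 + 2  →[5↦6]→  6^(6 + 1) + 3·6^3 + 3·6^2 + 3·6 + 2 = 280712  −1 ⇒ G_4=280711
G_4=280711  [base 6] 6^(6 + 1) + 3·6^3 + 3·6^2 + 3·6 + 1  →[6↦7]→  7^(7 + 1) + 3·7^3 + 3·7^2 + 3·7 + 1 = 5765999  −1 ⇒ G_5=5765998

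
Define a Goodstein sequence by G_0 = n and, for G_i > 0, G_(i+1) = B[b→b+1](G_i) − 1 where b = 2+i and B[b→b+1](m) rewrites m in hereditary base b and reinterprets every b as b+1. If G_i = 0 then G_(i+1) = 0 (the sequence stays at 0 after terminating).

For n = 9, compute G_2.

(0) 9|_2 = 2^(2 + 1) + 1 ↦ 3^(3 + 1) + 1|_3 = 82 ⇒ 81
(1) 81|_3 = 3^(3 + 1) ↦ 4^(4 + 1)|_4 = 1024 ⇒ 1023

1023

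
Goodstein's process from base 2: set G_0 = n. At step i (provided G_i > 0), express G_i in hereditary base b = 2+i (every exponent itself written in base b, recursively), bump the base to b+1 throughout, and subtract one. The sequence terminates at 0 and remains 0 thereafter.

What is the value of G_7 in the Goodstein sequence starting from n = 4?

[0] 4 ≡ 2^2 (base 2). Lift 3: 27. −1: 26.
[1] 26 ≡ 2·3^2 + 2·3 + 2 (base 3). Lift 4: 42. −1: 41.
[2] 41 ≡ 2·4^2 + 2·4 + 1 (base 4). Lift 5: 61. −1: 60.
[3] 60 ≡ 2·5^2 + 2·5 (base 5). Lift 6: 84. −1: 83.
[4] 83 ≡ 2·6^2 + 6 + 5 (base 6). Lift 7: 110. −1: 109.
[5] 109 ≡ 2·7^2 + 7 + 4 (base 7). Lift 8: 140. −1: 139.
[6] 139 ≡ 2·8^2 + 8 + 3 (base 8). Lift 9: 174. −1: 173.
[7] 173 ≡ 2·9^2 + 9 + 2 (base 9). Lift 10: 212. −1: 211.

173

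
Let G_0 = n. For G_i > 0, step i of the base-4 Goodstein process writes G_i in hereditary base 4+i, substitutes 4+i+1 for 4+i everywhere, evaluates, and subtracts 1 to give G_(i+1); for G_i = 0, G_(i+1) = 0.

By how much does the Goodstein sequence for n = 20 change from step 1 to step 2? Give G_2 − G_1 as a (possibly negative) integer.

10

step 0: 20 = 4^2 + 4; sub 5 for 4: 5^2 + 5; = 30; G_1 = 30−1 = 29
step 1: 29 = 5^2 + 4; sub 6 for 5: 6^2 + 4; = 40; G_2 = 40−1 = 39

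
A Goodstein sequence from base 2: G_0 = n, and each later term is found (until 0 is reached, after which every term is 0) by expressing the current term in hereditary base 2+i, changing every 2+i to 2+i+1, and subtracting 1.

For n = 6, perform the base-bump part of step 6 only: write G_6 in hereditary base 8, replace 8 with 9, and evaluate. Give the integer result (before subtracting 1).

332148

(0) 6|_2 = 2^2 + 2 ↦ 3^3 + 3|_3 = 30 ⇒ 29
(1) 29|_3 = 3^3 + 2 ↦ 4^4 + 2|_4 = 258 ⇒ 257
(2) 257|_4 = 4^4 + 1 ↦ 5^5 + 1|_5 = 3126 ⇒ 3125
(3) 3125|_5 = 5^5 ↦ 6^6|_6 = 46656 ⇒ 46655
(4) 46655|_6 = 5·6^5 + 5·6^4 + 5·6^3 + 5·6^2 + 5·6 + 5 ↦ 5·7^5 + 5·7^4 + 5·7^3 + 5·7^2 + 5·7 + 5|_7 = 98040 ⇒ 98039
(5) 98039|_7 = 5·7^5 + 5·7^4 + 5·7^3 + 5·7^2 + 5·7 + 4 ↦ 5·8^5 + 5·8^4 + 5·8^3 + 5·8^2 + 5·8 + 4|_8 = 187244 ⇒ 187243
(6) 187243|_8 = 5·8^5 + 5·8^4 + 5·8^3 + 5·8^2 + 5·8 + 3 ↦ 5·9^5 + 5·9^4 + 5·9^3 + 5·9^2 + 5·9 + 3|_9 = 332148 ⇒ 332147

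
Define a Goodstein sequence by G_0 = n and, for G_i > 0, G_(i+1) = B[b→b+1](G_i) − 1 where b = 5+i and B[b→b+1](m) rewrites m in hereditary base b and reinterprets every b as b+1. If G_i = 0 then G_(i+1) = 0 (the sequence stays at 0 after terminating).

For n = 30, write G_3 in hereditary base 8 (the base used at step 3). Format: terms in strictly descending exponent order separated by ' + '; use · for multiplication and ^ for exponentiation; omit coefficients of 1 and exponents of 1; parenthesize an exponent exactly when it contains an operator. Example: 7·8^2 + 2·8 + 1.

8^2 + 3

step 0: 30 = 5^2 + 5; sub 6 for 5: 6^2 + 6; = 42; G_1 = 42−1 = 41
step 1: 41 = 6^2 + 5; sub 7 for 6: 7^2 + 5; = 54; G_2 = 54−1 = 53
step 2: 53 = 7^2 + 4; sub 8 for 7: 8^2 + 4; = 68; G_3 = 68−1 = 67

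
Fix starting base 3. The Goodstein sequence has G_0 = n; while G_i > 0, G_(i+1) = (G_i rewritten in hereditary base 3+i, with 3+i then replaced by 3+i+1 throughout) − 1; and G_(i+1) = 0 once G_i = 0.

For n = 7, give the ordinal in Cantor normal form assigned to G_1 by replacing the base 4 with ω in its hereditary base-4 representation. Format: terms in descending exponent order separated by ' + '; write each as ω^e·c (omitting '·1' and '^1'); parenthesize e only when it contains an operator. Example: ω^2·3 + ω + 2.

ω·2

G_0 = 7. HB_3(7) = 2·3 + 1. Bump = 9. G_1 = 8.
G_1 = 8. HB_4(8) = 2·4. Bump = 10. G_2 = 9.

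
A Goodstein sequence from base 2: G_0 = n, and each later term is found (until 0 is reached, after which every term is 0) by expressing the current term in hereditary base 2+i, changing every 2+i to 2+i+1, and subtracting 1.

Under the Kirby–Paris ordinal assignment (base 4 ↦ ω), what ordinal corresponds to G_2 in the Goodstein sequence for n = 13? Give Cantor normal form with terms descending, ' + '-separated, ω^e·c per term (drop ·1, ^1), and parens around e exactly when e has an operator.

ω^(ω + 1) + ω^3·3 + ω^2·3 + ω·3 + 3

[0] 13 ≡ 2^(2 + 1) + 2^2 + 1 (base 2). Lift 3: 109. −1: 108.
[1] 108 ≡ 3^(3 + 1) + 3^3 (base 3). Lift 4: 1280. −1: 1279.
[2] 1279 ≡ 4^(4 + 1) + 3·4^3 + 3·4^2 + 3·4 + 3 (base 4). Lift 5: 16093. −1: 16092.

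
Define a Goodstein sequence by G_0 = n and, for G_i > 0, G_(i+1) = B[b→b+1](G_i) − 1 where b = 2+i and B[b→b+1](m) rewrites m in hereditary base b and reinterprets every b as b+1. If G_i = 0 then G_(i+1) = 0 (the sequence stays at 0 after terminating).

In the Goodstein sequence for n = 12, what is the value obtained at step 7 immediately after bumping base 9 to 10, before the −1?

100000000212

base 2: 12 = 2^(2 + 1) + 2^2; at 3: 3^(3 + 1) + 3^3 = 108; next = 107
base 3: 107 = 3^(3 + 1) + 2·3^2 + 2·3 + 2; at 4: 4^(4 + 1) + 2·4^2 + 2·4 + 2 = 1066; next = 1065
base 4: 1065 = 4^(4 + 1) + 2·4^2 + 2·4 + 1; at 5: 5^(5 + 1) + 2·5^2 + 2·5 + 1 = 15686; next = 15685
base 5: 15685 = 5^(5 + 1) + 2·5^2 + 2·5; at 6: 6^(6 + 1) + 2·6^2 + 2·6 = 280020; next = 280019
base 6: 280019 = 6^(6 + 1) + 2·6^2 + 6 + 5; at 7: 7^(7 + 1) + 2·7^2 + 7 + 5 = 5764911; next = 5764910
base 7: 5764910 = 7^(7 + 1) + 2·7^2 + 7 + 4; at 8: 8^(8 + 1) + 2·8^2 + 8 + 4 = 134217868; next = 134217867
base 8: 134217867 = 8^(8 + 1) + 2·8^2 + 8 + 3; at 9: 9^(9 + 1) + 2·9^2 + 9 + 3 = 3486784575; next = 3486784574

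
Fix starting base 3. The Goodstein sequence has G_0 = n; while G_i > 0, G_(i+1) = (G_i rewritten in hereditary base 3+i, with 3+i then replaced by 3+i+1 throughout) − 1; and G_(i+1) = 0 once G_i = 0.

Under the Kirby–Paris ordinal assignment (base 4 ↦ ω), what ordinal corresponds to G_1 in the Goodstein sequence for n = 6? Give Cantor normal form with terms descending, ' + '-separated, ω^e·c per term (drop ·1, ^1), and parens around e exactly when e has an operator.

ω + 3

(0) 6|_3 = 2·3 ↦ 2·4|_4 = 8 ⇒ 7
(1) 7|_4 = 4 + 3 ↦ 5 + 3|_5 = 8 ⇒ 7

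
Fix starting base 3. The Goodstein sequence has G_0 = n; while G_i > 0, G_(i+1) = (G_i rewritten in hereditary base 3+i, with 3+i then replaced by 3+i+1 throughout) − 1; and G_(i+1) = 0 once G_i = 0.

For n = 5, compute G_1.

(0) 5|_3 = 3 + 2 ↦ 4 + 2|_4 = 6 ⇒ 5
(1) 5|_4 = 4 + 1 ↦ 5 + 1|_5 = 6 ⇒ 5

5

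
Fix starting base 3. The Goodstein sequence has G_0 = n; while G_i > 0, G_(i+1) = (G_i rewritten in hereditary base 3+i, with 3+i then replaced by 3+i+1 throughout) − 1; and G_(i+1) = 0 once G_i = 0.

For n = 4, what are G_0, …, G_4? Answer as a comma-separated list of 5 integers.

i=0: 4 = 3 + 1 (b=3); 3→4: 4 + 1 = 5; 5−1 = 4
i=1: 4 = 4 (b=4); 4→5: 5 = 5; 5−1 = 4
i=2: 4 = 4 (b=5); 5→6: 4 = 4; 4−1 = 3
i=3: 3 = 3 (b=6); 6→7: 3 = 3; 3−1 = 2

4, 4, 4, 3, 2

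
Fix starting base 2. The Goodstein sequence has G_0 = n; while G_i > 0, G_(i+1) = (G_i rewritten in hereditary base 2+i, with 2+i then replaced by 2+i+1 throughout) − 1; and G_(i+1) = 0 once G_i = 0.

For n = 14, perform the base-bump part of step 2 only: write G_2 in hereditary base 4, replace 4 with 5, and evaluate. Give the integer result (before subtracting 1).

18751

step 0: 14 = 2^(2 + 1) + 2^2 + 2; sub 3 for 2: 3^(3 + 1) + 3^3 + 3; = 111; G_1 = 111−1 = 110
step 1: 110 = 3^(3 + 1) + 3^3 + 2; sub 4 for 3: 4^(4 + 1) + 4^4 + 2; = 1282; G_2 = 1282−1 = 1281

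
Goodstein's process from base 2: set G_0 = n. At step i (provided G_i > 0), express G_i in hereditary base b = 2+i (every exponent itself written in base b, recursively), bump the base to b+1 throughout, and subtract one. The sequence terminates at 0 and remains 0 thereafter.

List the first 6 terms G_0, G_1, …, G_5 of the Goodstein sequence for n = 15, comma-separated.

base 2: 15 = 2^(2 + 1) + 2^2 + 2 + 1; at 3: 3^(3 + 1) + 3^3 + 3 + 1 = 112; next = 111
base 3: 111 = 3^(3 + 1) + 3^3 + 3; at 4: 4^(4 + 1) + 4^4 + 4 = 1284; next = 1283
base 4: 1283 = 4^(4 + 1) + 4^4 + 3; at 5: 5^(5 + 1) + 5^5 + 3 = 18753; next = 18752
base 5: 18752 = 5^(5 + 1) + 5^5 + 2; at 6: 6^(6 + 1) + 6^6 + 2 = 326594; next = 326593
base 6: 326593 = 6^(6 + 1) + 6^6 + 1; at 7: 7^(7 + 1) + 7^7 + 1 = 6588345; next = 6588344

15, 111, 1283, 18752, 326593, 6588344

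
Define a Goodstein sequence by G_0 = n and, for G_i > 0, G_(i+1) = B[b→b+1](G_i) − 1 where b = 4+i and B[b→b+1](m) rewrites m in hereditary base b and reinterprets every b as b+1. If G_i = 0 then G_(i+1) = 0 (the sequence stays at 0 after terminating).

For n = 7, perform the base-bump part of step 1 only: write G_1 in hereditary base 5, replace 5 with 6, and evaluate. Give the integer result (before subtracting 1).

8

7 —HB4→ 4 + 3 —bump→ 5 + 3 = 8 —(−1)→ 7
7 —HB5→ 5 + 2 —bump→ 6 + 2 = 8 —(−1)→ 7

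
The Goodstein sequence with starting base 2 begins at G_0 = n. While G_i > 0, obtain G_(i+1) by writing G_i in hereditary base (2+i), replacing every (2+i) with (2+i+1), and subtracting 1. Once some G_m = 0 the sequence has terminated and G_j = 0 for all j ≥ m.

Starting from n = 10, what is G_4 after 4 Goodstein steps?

i=0: 10 = 2^(2 + 1) + 2 (b=2); 2→3: 3^(3 + 1) + 3 = 84; 84−1 = 83
i=1: 83 = 3^(3 + 1) + 2 (b=3); 3→4: 4^(4 + 1) + 2 = 1026; 1026−1 = 1025
i=2: 1025 = 4^(4 + 1) + 1 (b=4); 4→5: 5^(5 + 1) + 1 = 15626; 15626−1 = 15625
i=3: 15625 = 5^(5 + 1) (b=5); 5→6: 6^(6 + 1) = 279936; 279936−1 = 279935

279935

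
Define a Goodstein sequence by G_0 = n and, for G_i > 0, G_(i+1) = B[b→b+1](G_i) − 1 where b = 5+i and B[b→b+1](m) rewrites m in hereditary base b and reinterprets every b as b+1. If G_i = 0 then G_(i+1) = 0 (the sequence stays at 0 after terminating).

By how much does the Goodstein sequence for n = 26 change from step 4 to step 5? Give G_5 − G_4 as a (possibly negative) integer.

5

26 —HB5→ 5^2 + 1 —bump→ 6^2 + 1 = 37 —(−1)→ 36
36 —HB6→ 6^2 —bump→ 7^2 = 49 —(−1)→ 48
48 —HB7→ 6·7 + 6 —bump→ 6·8 + 6 = 54 —(−1)→ 53
53 —HB8→ 6·8 + 5 —bump→ 6·9 + 5 = 59 —(−1)→ 58
58 —HB9→ 6·9 + 4 —bump→ 6·10 + 4 = 64 —(−1)→ 63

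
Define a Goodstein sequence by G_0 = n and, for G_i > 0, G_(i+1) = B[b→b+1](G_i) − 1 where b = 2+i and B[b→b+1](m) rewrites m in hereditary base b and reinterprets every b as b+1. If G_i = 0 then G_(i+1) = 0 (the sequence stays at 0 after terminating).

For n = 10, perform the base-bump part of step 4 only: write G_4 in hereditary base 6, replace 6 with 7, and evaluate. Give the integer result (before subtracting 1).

4215755

G_0 = 10. HB_2(10) = 2^(2 + 1) + 2. Bump = 84. G_1 = 83.
G_1 = 83. HB_3(83) = 3^(3 + 1) + 2. Bump = 1026. G_2 = 1025.
G_2 = 1025. HB_4(1025) = 4^(4 + 1) + 1. Bump = 15626. G_3 = 15625.
G_3 = 15625. HB_5(15625) = 5^(5 + 1). Bump = 279936. G_4 = 279935.
G_4 = 279935. HB_6(279935) = 5·6^6 + 5·6^5 + 5·6^4 + 5·6^3 + 5·6^2 + 5·6 + 5. Bump = 4215755. G_5 = 4215754.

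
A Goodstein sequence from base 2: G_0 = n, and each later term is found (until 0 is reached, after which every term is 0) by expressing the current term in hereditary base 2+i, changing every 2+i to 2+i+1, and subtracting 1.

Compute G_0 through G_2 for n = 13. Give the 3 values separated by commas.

13, 108, 1279

(0) 13|_2 = 2^(2 + 1) + 2^2 + 1 ↦ 3^(3 + 1) + 3^3 + 1|_3 = 109 ⇒ 108
(1) 108|_3 = 3^(3 + 1) + 3^3 ↦ 4^(4 + 1) + 4^4|_4 = 1280 ⇒ 1279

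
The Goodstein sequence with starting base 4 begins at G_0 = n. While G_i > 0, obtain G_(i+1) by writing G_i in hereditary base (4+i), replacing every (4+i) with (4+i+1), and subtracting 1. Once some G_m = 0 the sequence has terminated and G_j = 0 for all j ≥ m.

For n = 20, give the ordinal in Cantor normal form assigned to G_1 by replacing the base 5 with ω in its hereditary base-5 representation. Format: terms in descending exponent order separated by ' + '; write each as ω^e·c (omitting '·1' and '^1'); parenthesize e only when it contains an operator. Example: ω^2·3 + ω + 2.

base 4: 20 = 4^2 + 4; at 5: 5^2 + 5 = 30; next = 29
base 5: 29 = 5^2 + 4; at 6: 6^2 + 4 = 40; next = 39

ω^2 + 4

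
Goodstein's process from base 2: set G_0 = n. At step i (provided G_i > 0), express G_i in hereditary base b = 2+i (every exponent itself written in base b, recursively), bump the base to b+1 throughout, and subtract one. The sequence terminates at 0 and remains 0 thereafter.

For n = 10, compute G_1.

83

[0] 10 ≡ 2^(2 + 1) + 2 (base 2). Lift 3: 84. −1: 83.
[1] 83 ≡ 3^(3 + 1) + 2 (base 3). Lift 4: 1026. −1: 1025.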